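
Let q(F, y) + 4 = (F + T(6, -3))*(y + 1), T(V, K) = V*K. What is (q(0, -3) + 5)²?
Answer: 1369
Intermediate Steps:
T(V, K) = K*V
q(F, y) = -4 + (1 + y)*(-18 + F) (q(F, y) = -4 + (F - 3*6)*(y + 1) = -4 + (F - 18)*(1 + y) = -4 + (-18 + F)*(1 + y) = -4 + (1 + y)*(-18 + F))
(q(0, -3) + 5)² = ((-22 + 0 - 18*(-3) + 0*(-3)) + 5)² = ((-22 + 0 + 54 + 0) + 5)² = (32 + 5)² = 37² = 1369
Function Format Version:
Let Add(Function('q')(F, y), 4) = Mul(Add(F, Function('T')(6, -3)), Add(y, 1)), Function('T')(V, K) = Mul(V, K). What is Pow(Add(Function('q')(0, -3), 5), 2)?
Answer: 1369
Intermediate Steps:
Function('T')(V, K) = Mul(K, V)
Function('q')(F, y) = Add(-4, Mul(Add(1, y), Add(-18, F))) (Function('q')(F, y) = Add(-4, Mul(Add(F, Mul(-3, 6)), Add(y, 1))) = Add(-4, Mul(Add(F, -18), Add(1, y))) = Add(-4, Mul(Add(-18, F), Add(1, y))) = Add(-4, Mul(Add(1, y), Add(-18, F))))
Pow(Add(Function('q')(0, -3), 5), 2) = Pow(Add(Add(-22, 0, Mul(-18, -3), Mul(0, -3)), 5), 2) = Pow(Add(Add(-22, 0, 54, 0), 5), 2) = Pow(Add(32, 5), 2) = Pow(37, 2) = 1369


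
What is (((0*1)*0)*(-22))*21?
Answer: 0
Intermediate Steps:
(((0*1)*0)*(-22))*21 = ((0*0)*(-22))*21 = (0*(-22))*21 = 0*21 = 0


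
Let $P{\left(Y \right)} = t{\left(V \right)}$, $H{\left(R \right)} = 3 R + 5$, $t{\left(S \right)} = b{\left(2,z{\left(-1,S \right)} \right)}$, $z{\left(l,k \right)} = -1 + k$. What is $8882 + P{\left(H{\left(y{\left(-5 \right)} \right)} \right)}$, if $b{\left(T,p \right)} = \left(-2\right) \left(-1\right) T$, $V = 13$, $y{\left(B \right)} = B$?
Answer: $8886$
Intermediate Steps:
$b{\left(T,p \right)} = 2 T$
$t{\left(S \right)} = 4$ ($t{\left(S \right)} = 2 \cdot 2 = 4$)
$H{\left(R \right)} = 5 + 3 R$
$P{\left(Y \right)} = 4$
$8882 + P{\left(H{\left(y{\left(-5 \right)} \right)} \right)} = 8882 + 4 = 8886$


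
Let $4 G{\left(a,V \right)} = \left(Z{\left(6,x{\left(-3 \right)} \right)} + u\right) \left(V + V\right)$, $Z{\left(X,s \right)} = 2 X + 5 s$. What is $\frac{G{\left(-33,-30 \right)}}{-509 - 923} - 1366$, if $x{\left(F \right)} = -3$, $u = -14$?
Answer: $- \frac{1956367}{1432} \approx -1366.2$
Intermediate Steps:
$G{\left(a,V \right)} = - \frac{17 V}{2}$ ($G{\left(a,V \right)} = \frac{\left(\left(2 \cdot 6 + 5 \left(-3\right)\right) - 14\right) \left(V + V\right)}{4} = \frac{\left(\left(12 - 15\right) - 14\right) 2 V}{4} = \frac{\left(-3 - 14\right) 2 V}{4} = \frac{\left(-17\right) 2 V}{4} = \frac{\left(-34\right) V}{4} = - \frac{17 V}{2}$)
$\frac{G{\left(-33,-30 \right)}}{-509 - 923} - 1366 = \frac{\left(- \frac{17}{2}\right) \left(-30\right)}{-509 - 923} - 1366 = \frac{1}{-1432} \cdot 255 - 1366 = \left(- \frac{1}{1432}\right) 255 - 1366 = - \frac{255}{1432} - 1366 = - \frac{1956367}{1432}$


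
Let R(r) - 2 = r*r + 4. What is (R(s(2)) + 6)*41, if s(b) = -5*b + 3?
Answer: 2501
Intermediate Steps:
s(b) = 3 - 5*b
R(r) = 6 + r**2 (R(r) = 2 + (r*r + 4) = 2 + (r**2 + 4) = 2 + (4 + r**2) = 6 + r**2)
(R(s(2)) + 6)*41 = ((6 + (3 - 5*2)**2) + 6)*41 = ((6 + (3 - 10)**2) + 6)*41 = ((6 + (-7)**2) + 6)*41 = ((6 + 49) + 6)*41 = (55 + 6)*41 = 61*41 = 2501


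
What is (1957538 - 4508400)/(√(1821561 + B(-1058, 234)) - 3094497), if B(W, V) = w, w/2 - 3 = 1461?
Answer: 438535267023/531994992140 + 1275431*√202721/1595984976420 ≈ 0.82468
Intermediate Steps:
w = 2928 (w = 6 + 2*1461 = 6 + 2922 = 2928)
B(W, V) = 2928
(1957538 - 4508400)/(√(1821561 + B(-1058, 234)) - 3094497) = (1957538 - 4508400)/(√(1821561 + 2928) - 3094497) = -2550862/(√1824489 - 3094497) = -2550862/(3*√202721 - 3094497) = -2550862/(-3094497 + 3*√202721)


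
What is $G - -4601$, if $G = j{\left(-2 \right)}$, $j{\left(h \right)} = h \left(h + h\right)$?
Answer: $4609$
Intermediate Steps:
$j{\left(h \right)} = 2 h^{2}$ ($j{\left(h \right)} = h 2 h = 2 h^{2}$)
$G = 8$ ($G = 2 \left(-2\right)^{2} = 2 \cdot 4 = 8$)
$G - -4601 = 8 - -4601 = 8 + 4601 = 4609$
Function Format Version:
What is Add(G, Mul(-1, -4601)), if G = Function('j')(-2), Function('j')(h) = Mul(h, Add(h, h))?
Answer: 4609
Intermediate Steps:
Function('j')(h) = Mul(2, Pow(h, 2)) (Function('j')(h) = Mul(h, Mul(2, h)) = Mul(2, Pow(h, 2)))
G = 8 (G = Mul(2, Pow(-2, 2)) = Mul(2, 4) = 8)
Add(G, Mul(-1, -4601)) = Add(8, Mul(-1, -4601)) = Add(8, 4601) = 4609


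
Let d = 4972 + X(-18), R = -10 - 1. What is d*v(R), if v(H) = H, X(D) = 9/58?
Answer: -3172235/58 ≈ -54694.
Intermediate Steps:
X(D) = 9/58 (X(D) = 9*(1/58) = 9/58)
R = -11
d = 288385/58 (d = 4972 + 9/58 = 288385/58 ≈ 4972.2)
d*v(R) = (288385/58)*(-11) = -3172235/58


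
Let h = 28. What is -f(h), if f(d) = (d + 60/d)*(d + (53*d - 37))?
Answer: -311225/7 ≈ -44461.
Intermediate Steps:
f(d) = (-37 + 54*d)*(d + 60/d) (f(d) = (d + 60/d)*(d + (-37 + 53*d)) = (d + 60/d)*(-37 + 54*d) = (-37 + 54*d)*(d + 60/d))
-f(h) = -(3240 - 2220/28 - 37*28 + 54*28²) = -(3240 - 2220*1/28 - 1036 + 54*784) = -(3240 - 555/7 - 1036 + 42336) = -1*311225/7 = -311225/7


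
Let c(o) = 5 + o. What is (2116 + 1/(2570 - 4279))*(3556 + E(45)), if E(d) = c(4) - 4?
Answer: 12877441323/1709 ≈ 7.5351e+6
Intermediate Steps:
E(d) = 5 (E(d) = (5 + 4) - 4 = 9 - 4 = 5)
(2116 + 1/(2570 - 4279))*(3556 + E(45)) = (2116 + 1/(2570 - 4279))*(3556 + 5) = (2116 + 1/(-1709))*3561 = (2116 - 1/1709)*3561 = (3616243/1709)*3561 = 12877441323/1709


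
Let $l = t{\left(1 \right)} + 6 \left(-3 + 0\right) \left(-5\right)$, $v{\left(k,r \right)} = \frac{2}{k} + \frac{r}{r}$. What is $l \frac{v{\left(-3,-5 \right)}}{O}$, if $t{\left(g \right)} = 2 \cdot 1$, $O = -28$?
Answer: $- \frac{23}{21} \approx -1.0952$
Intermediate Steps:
$t{\left(g \right)} = 2$
$v{\left(k,r \right)} = 1 + \frac{2}{k}$ ($v{\left(k,r \right)} = \frac{2}{k} + 1 = 1 + \frac{2}{k}$)
$l = 92$ ($l = 2 + 6 \left(-3 + 0\right) \left(-5\right) = 2 + 6 \left(\left(-3\right) \left(-5\right)\right) = 2 + 6 \cdot 15 = 2 + 90 = 92$)
$l \frac{v{\left(-3,-5 \right)}}{O} = 92 \frac{\frac{1}{-3} \left(2 - 3\right)}{-28} = 92 \left(- \frac{1}{3}\right) \left(-1\right) \left(- \frac{1}{28}\right) = 92 \cdot \frac{1}{3} \left(- \frac{1}{28}\right) = 92 \left(- \frac{1}{84}\right) = - \frac{23}{21}$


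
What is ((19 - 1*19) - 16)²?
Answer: 256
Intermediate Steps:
((19 - 1*19) - 16)² = ((19 - 19) - 16)² = (0 - 16)² = (-16)² = 256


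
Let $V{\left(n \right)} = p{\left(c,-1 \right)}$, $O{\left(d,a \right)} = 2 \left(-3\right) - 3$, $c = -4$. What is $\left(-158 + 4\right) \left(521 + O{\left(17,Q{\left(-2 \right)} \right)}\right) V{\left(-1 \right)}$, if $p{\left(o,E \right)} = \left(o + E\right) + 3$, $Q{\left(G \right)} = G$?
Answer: $157696$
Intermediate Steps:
$p{\left(o,E \right)} = 3 + E + o$ ($p{\left(o,E \right)} = \left(E + o\right) + 3 = 3 + E + o$)
$O{\left(d,a \right)} = -9$ ($O{\left(d,a \right)} = -6 - 3 = -9$)
$V{\left(n \right)} = -2$ ($V{\left(n \right)} = 3 - 1 - 4 = -2$)
$\left(-158 + 4\right) \left(521 + O{\left(17,Q{\left(-2 \right)} \right)}\right) V{\left(-1 \right)} = \left(-158 + 4\right) \left(521 - 9\right) \left(-2\right) = \left(-154\right) 512 \left(-2\right) = \left(-78848\right) \left(-2\right) = 157696$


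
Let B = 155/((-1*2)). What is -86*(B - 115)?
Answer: 16555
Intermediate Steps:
B = -155/2 (B = 155/(-2) = 155*(-½) = -155/2 ≈ -77.500)
-86*(B - 115) = -86*(-155/2 - 115) = -86*(-385/2) = 16555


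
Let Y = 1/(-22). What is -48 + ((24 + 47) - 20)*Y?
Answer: -1107/22 ≈ -50.318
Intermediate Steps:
Y = -1/22 ≈ -0.045455
-48 + ((24 + 47) - 20)*Y = -48 + ((24 + 47) - 20)*(-1/22) = -48 + (71 - 20)*(-1/22) = -48 + 51*(-1/22) = -48 - 51/22 = -1107/22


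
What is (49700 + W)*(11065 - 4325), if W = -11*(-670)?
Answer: 384651800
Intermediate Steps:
W = 7370
(49700 + W)*(11065 - 4325) = (49700 + 7370)*(11065 - 4325) = 57070*6740 = 384651800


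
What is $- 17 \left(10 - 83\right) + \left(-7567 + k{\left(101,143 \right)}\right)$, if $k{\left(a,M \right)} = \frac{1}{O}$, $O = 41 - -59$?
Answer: $- \frac{632599}{100} \approx -6326.0$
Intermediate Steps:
$O = 100$ ($O = 41 + 59 = 100$)
$k{\left(a,M \right)} = \frac{1}{100}$
$- 17 \left(10 - 83\right) + \left(-7567 + k{\left(101,143 \right)}\right) = - 17 \left(10 - 83\right) + \left(-7567 + \frac{1}{100}\right) = \left(-17\right) \left(-73\right) - \frac{756699}{100} = 1241 - \frac{756699}{100} = - \frac{632599}{100}$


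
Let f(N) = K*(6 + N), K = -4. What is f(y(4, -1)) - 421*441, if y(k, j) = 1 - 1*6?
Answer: -185665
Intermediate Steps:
y(k, j) = -5 (y(k, j) = 1 - 6 = -5)
f(N) = -24 - 4*N (f(N) = -4*(6 + N) = -24 - 4*N)
f(y(4, -1)) - 421*441 = (-24 - 4*(-5)) - 421*441 = (-24 + 20) - 185661 = -4 - 185661 = -185665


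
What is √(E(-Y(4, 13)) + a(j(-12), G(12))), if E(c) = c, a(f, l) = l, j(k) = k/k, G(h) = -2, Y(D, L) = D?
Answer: I*√6 ≈ 2.4495*I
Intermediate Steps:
j(k) = 1
√(E(-Y(4, 13)) + a(j(-12), G(12))) = √(-1*4 - 2) = √(-4 - 2) = √(-6) = I*√6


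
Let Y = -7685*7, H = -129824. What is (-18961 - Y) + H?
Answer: -94990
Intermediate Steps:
Y = -53795
(-18961 - Y) + H = (-18961 - 1*(-53795)) - 129824 = (-18961 + 53795) - 129824 = 34834 - 129824 = -94990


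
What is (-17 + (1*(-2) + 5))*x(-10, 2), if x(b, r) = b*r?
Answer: 280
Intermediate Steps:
(-17 + (1*(-2) + 5))*x(-10, 2) = (-17 + (1*(-2) + 5))*(-10*2) = (-17 + (-2 + 5))*(-20) = (-17 + 3)*(-20) = -14*(-20) = 280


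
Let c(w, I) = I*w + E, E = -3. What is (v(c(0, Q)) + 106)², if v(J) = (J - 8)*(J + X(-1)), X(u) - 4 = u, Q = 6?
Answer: 11236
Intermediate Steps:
X(u) = 4 + u
c(w, I) = -3 + I*w (c(w, I) = I*w - 3 = -3 + I*w)
v(J) = (-8 + J)*(3 + J) (v(J) = (J - 8)*(J + (4 - 1)) = (-8 + J)*(J + 3) = (-8 + J)*(3 + J))
(v(c(0, Q)) + 106)² = ((-24 + (-3 + 6*0)² - 5*(-3 + 6*0)) + 106)² = ((-24 + (-3 + 0)² - 5*(-3 + 0)) + 106)² = ((-24 + (-3)² - 5*(-3)) + 106)² = ((-24 + 9 + 15) + 106)² = (0 + 106)² = 106² = 11236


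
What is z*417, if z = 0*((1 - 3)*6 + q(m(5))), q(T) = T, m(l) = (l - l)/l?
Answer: 0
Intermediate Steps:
m(l) = 0 (m(l) = 0/l = 0)
z = 0 (z = 0*((1 - 3)*6 + 0) = 0*(-2*6 + 0) = 0*(-12 + 0) = 0*(-12) = 0)
z*417 = 0*417 = 0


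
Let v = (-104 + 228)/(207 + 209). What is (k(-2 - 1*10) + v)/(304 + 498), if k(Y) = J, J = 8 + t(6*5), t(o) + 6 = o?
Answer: 3359/83408 ≈ 0.040272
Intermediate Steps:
v = 31/104 (v = 124/416 = 124*(1/416) = 31/104 ≈ 0.29808)
t(o) = -6 + o
J = 32 (J = 8 + (-6 + 6*5) = 8 + (-6 + 30) = 8 + 24 = 32)
k(Y) = 32
(k(-2 - 1*10) + v)/(304 + 498) = (32 + 31/104)/(304 + 498) = (3359/104)/802 = (3359/104)*(1/802) = 3359/83408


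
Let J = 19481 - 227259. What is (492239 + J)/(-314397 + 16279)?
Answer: -284461/298118 ≈ -0.95419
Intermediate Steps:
J = -207778
(492239 + J)/(-314397 + 16279) = (492239 - 207778)/(-314397 + 16279) = 284461/(-298118) = 284461*(-1/298118) = -284461/298118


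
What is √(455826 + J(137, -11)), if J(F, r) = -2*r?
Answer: 2*√113962 ≈ 675.17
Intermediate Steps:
√(455826 + J(137, -11)) = √(455826 - 2*(-11)) = √(455826 + 22) = √455848 = 2*√113962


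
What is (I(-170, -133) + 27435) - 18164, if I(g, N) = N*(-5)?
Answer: 9936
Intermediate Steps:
I(g, N) = -5*N
(I(-170, -133) + 27435) - 18164 = (-5*(-133) + 27435) - 18164 = (665 + 27435) - 18164 = 28100 - 18164 = 9936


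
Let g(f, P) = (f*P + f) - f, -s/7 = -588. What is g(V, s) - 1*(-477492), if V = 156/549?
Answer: 29198356/61 ≈ 4.7866e+5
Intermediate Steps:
s = 4116 (s = -7*(-588) = 4116)
V = 52/183 (V = 156*(1/549) = 52/183 ≈ 0.28415)
g(f, P) = P*f (g(f, P) = (P*f + f) - f = (f + P*f) - f = P*f)
g(V, s) - 1*(-477492) = 4116*(52/183) - 1*(-477492) = 71344/61 + 477492 = 29198356/61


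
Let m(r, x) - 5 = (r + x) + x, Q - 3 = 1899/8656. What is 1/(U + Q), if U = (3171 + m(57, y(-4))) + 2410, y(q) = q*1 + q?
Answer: 8656/48735179 ≈ 0.00017761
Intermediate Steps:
y(q) = 2*q (y(q) = q + q = 2*q)
Q = 27867/8656 (Q = 3 + 1899/8656 = 27867/8656 ≈ 3.2194)
m(r, x) = 5 + r + 2*x (m(r, x) = 5 + ((r + x) + x) = 5 + (r + 2*x) = 5 + r + 2*x)
U = 5627 (U = (3171 + (5 + 57 + 2*(2*(-4)))) + 2410 = (3171 + (5 + 57 + 2*(-8))) + 2410 = (3171 + (5 + 57 - 16)) + 2410 = (3171 + 46) + 2410 = 3217 + 2410 = 5627)
1/(U + Q) = 1/(5627 + 27867/8656) = 1/(48735179/8656) = 8656/48735179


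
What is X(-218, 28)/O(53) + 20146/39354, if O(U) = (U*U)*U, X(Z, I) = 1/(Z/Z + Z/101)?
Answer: 8355031480/16321236633 ≈ 0.51191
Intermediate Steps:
X(Z, I) = 1/(1 + Z/101) (X(Z, I) = 1/(1 + Z*(1/101)) = 1/(1 + Z/101))
O(U) = U**3 (O(U) = U**2*U = U**3)
X(-218, 28)/O(53) + 20146/39354 = (101/(101 - 218))/(53**3) + 20146/39354 = (101/(-117))/148877 + 20146*(1/39354) = (101*(-1/117))*(1/148877) + 1439/2811 = -101/117*1/148877 + 1439/2811 = -101/17418609 + 1439/2811 = 8355031480/16321236633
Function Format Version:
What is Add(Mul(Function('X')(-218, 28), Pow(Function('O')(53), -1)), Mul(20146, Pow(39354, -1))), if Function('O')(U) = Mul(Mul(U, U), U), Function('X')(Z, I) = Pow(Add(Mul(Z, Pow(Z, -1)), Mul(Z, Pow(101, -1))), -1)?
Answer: Rational(8355031480, 16321236633) ≈ 0.51191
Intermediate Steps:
Function('X')(Z, I) = Pow(Add(1, Mul(Rational(1, 101), Z)), -1) (Function('X')(Z, I) = Pow(Add(1, Mul(Z, Rational(1, 101))), -1) = Pow(Add(1, Mul(Rational(1, 101), Z)), -1))
Function('O')(U) = Pow(U, 3) (Function('O')(U) = Mul(Pow(U, 2), U) = Pow(U, 3))
Add(Mul(Function('X')(-218, 28), Pow(Function('O')(53), -1)), Mul(20146, Pow(39354, -1))) = Add(Mul(Mul(101, Pow(Add(101, -218), -1)), Pow(Pow(53, 3), -1)), Mul(20146, Pow(39354, -1))) = Add(Mul(Mul(101, Pow(-117, -1)), Pow(148877, -1)), Mul(20146, Rational(1, 39354))) = Add(Mul(Mul(101, Rational(-1, 117)), Rational(1, 148877)), Rational(1439, 2811)) = Add(Mul(Rational(-101, 117), Rational(1, 148877)), Rational(1439, 2811)) = Add(Rational(-101, 17418609), Rational(1439, 2811)) = Rational(8355031480, 16321236633)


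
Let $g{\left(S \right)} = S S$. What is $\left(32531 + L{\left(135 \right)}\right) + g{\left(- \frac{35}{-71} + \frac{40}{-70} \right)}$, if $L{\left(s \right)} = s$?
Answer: $\frac{8068797515}{247009} \approx 32666.0$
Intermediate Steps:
$g{\left(S \right)} = S^{2}$
$\left(32531 + L{\left(135 \right)}\right) + g{\left(- \frac{35}{-71} + \frac{40}{-70} \right)} = \left(32531 + 135\right) + \left(- \frac{35}{-71} + \frac{40}{-70}\right)^{2} = 32666 + \left(\left(-35\right) \left(- \frac{1}{71}\right) + 40 \left(- \frac{1}{70}\right)\right)^{2} = 32666 + \left(\frac{35}{71} - \frac{4}{7}\right)^{2} = 32666 + \left(- \frac{39}{497}\right)^{2} = 32666 + \frac{1521}{247009} = \frac{8068797515}{247009}$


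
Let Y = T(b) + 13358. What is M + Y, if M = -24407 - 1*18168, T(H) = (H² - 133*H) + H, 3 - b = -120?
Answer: -30324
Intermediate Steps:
b = 123 (b = 3 - 1*(-120) = 3 + 120 = 123)
T(H) = H² - 132*H
Y = 12251 (Y = 123*(-132 + 123) + 13358 = 123*(-9) + 13358 = -1107 + 13358 = 12251)
M = -42575 (M = -24407 - 18168 = -42575)
M + Y = -42575 + 12251 = -30324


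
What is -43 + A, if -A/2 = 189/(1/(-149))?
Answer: 56279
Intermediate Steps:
A = 56322 (A = -378/(1/(-149)) = -378/(-1/149) = -378*(-149) = -2*(-28161) = 56322)
-43 + A = -43 + 56322 = 56279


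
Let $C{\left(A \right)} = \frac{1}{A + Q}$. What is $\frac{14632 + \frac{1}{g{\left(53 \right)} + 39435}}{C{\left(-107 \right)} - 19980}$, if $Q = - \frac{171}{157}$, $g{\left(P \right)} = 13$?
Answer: $- \frac{699652659635}{955376338724} \approx -0.73233$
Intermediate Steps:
$Q = - \frac{171}{157} \approx -1.0892$
$C{\left(A \right)} = \frac{1}{- \frac{171}{157} + A}$ ($C{\left(A \right)} = \frac{1}{A - \frac{171}{157}} = \frac{1}{- \frac{171}{157} + A}$)
$\frac{14632 + \frac{1}{g{\left(53 \right)} + 39435}}{C{\left(-107 \right)} - 19980} = \frac{14632 + \frac{1}{13 + 39435}}{\frac{157}{-171 + 157 \left(-107\right)} - 19980} = \frac{14632 + \frac{1}{39448}}{\frac{157}{-171 - 16799} - 19980} = \frac{14632 + \frac{1}{39448}}{\frac{157}{-16970} - 19980} = \frac{577203137}{39448 \left(157 \left(- \frac{1}{16970}\right) - 19980\right)} = \frac{577203137}{39448 \left(- \frac{157}{16970} - 19980\right)} = \frac{577203137}{39448 \left(- \frac{339060757}{16970}\right)} = \frac{577203137}{39448} \left(- \frac{16970}{339060757}\right) = - \frac{699652659635}{955376338724}$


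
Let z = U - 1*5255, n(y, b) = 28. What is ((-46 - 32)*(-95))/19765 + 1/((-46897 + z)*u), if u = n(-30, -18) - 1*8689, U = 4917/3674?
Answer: 223574637184544/596349889049493 ≈ 0.37491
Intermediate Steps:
U = 447/334 (U = 4917*(1/3674) = 447/334 ≈ 1.3383)
z = -1754723/334 (z = 447/334 - 1*5255 = 447/334 - 5255 = -1754723/334 ≈ -5253.7)
u = -8661 (u = 28 - 1*8689 = 28 - 8689 = -8661)
((-46 - 32)*(-95))/19765 + 1/((-46897 + z)*u) = ((-46 - 32)*(-95))/19765 + 1/(-46897 - 1754723/334*(-8661)) = -78*(-95)*(1/19765) - 1/8661/(-17418321/334) = 7410*(1/19765) - 334/17418321*(-1/8661) = 1482/3953 + 334/150860078181 = 223574637184544/596349889049493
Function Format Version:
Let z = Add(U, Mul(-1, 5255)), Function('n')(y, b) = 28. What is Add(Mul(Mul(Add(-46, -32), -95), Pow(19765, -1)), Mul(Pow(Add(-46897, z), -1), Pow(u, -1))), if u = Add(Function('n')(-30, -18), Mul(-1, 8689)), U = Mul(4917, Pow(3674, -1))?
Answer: Rational(223574637184544, 596349889049493) ≈ 0.37491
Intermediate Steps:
U = Rational(447, 334) (U = Mul(4917, Rational(1, 3674)) = Rational(447, 334) ≈ 1.3383)
z = Rational(-1754723, 334) (z = Add(Rational(447, 334), Mul(-1, 5255)) = Add(Rational(447, 334), -5255) = Rational(-1754723, 334) ≈ -5253.7)
u = -8661 (u = Add(28, Mul(-1, 8689)) = Add(28, -8689) = -8661)
Add(Mul(Mul(Add(-46, -32), -95), Pow(19765, -1)), Mul(Pow(Add(-46897, z), -1), Pow(u, -1))) = Add(Mul(Mul(Add(-46, -32), -95), Pow(19765, -1)), Mul(Pow(Add(-46897, Rational(-1754723, 334)), -1), Pow(-8661, -1))) = Add(Mul(Mul(-78, -95), Rational(1, 19765)), Mul(Pow(Rational(-17418321, 334), -1), Rational(-1, 8661))) = Add(Mul(7410, Rational(1, 19765)), Mul(Rational(-334, 17418321), Rational(-1, 8661))) = Add(Rational(1482, 3953), Rational(334, 150860078181)) = Rational(223574637184544, 596349889049493)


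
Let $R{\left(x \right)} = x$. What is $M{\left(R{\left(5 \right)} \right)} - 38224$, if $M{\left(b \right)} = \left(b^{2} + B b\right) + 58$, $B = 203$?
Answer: $-37126$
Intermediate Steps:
$M{\left(b \right)} = 58 + b^{2} + 203 b$ ($M{\left(b \right)} = \left(b^{2} + 203 b\right) + 58 = 58 + b^{2} + 203 b$)
$M{\left(R{\left(5 \right)} \right)} - 38224 = \left(58 + 5^{2} + 203 \cdot 5\right) - 38224 = \left(58 + 25 + 1015\right) - 38224 = 1098 - 38224 = -37126$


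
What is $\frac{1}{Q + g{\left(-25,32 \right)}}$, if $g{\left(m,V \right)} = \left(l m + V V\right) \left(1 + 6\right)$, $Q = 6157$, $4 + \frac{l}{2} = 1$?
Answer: $\frac{1}{14375} \approx 6.9565 \cdot 10^{-5}$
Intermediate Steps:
$l = -6$ ($l = -8 + 2 \cdot 1 = -8 + 2 = -6$)
$g{\left(m,V \right)} = - 42 m + 7 V^{2}$ ($g{\left(m,V \right)} = \left(- 6 m + V V\right) \left(1 + 6\right) = \left(- 6 m + V^{2}\right) 7 = \left(V^{2} - 6 m\right) 7 = - 42 m + 7 V^{2}$)
$\frac{1}{Q + g{\left(-25,32 \right)}} = \frac{1}{6157 - \left(-1050 - 7 \cdot 32^{2}\right)} = \frac{1}{6157 + \left(1050 + 7 \cdot 1024\right)} = \frac{1}{6157 + \left(1050 + 7168\right)} = \frac{1}{6157 + 8218} = \frac{1}{14375}$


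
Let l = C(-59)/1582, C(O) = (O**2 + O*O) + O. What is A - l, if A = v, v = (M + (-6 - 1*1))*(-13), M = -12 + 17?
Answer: 34229/1582 ≈ 21.637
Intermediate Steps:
C(O) = O + 2*O**2 (C(O) = (O**2 + O**2) + O = 2*O**2 + O = O + 2*O**2)
M = 5
v = 26 (v = (5 + (-6 - 1*1))*(-13) = (5 + (-6 - 1))*(-13) = (5 - 7)*(-13) = -2*(-13) = 26)
A = 26
l = 6903/1582 (l = -59*(1 + 2*(-59))/1582 = -59*(1 - 118)*(1/1582) = -59*(-117)*(1/1582) = 6903*(1/1582) = 6903/1582 ≈ 4.3635)
A - l = 26 - 1*6903/1582 = 26 - 6903/1582 = 34229/1582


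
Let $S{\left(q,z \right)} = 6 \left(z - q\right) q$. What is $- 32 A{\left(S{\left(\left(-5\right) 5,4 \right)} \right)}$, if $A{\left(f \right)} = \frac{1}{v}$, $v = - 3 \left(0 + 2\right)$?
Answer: $\frac{16}{3} \approx 5.3333$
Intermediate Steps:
$v = -6$ ($v = \left(-3\right) 2 = -6$)
$S{\left(q,z \right)} = q \left(- 6 q + 6 z\right)$ ($S{\left(q,z \right)} = \left(- 6 q + 6 z\right) q = q \left(- 6 q + 6 z\right)$)
$A{\left(f \right)} = - \frac{1}{6}$ ($A{\left(f \right)} = \frac{1}{-6} = - \frac{1}{6}$)
$- 32 A{\left(S{\left(\left(-5\right) 5,4 \right)} \right)} = \left(-32\right) \left(- \frac{1}{6}\right) = \frac{16}{3}$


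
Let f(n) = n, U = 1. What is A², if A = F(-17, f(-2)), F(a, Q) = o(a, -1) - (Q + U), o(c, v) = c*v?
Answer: 324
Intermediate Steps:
F(a, Q) = -1 - Q - a (F(a, Q) = a*(-1) - (Q + 1) = -a - (1 + Q) = -a + (-1 - Q) = -1 - Q - a)
A = 18 (A = -1 - 1*(-2) - 1*(-17) = -1 + 2 + 17 = 18)
A² = 18² = 324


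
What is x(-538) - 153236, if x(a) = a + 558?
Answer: -153216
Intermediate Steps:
x(a) = 558 + a
x(-538) - 153236 = (558 - 538) - 153236 = 20 - 153236 = -153216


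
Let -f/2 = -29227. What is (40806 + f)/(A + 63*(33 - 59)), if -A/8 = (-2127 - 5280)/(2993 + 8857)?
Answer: -98019250/1612587 ≈ -60.784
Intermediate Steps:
A = 9876/1975 (A = -8*(-2127 - 5280)/(2993 + 8857) = -(-59256)/11850 = -8*(-2469/3950) = 9876/1975 ≈ 5.0005)
f = 58454 (f = -2*(-29227) = 58454)
(40806 + f)/(A + 63*(33 - 59)) = (40806 + 58454)/(9876/1975 + 63*(33 - 59)) = 99260/(9876/1975 + 63*(-26)) = 99260/(9876/1975 - 1638) = 99260/(-3225174/1975) = 99260*(-1975/3225174) = -98019250/1612587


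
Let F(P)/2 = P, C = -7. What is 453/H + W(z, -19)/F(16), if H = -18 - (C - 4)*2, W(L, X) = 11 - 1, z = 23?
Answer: 1817/16 ≈ 113.56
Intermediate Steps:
F(P) = 2*P
W(L, X) = 10
H = 4 (H = -18 - (-7 - 4)*2 = -18 - (-11)*2 = -18 - 1*(-22) = -18 + 22 = 4)
453/H + W(z, -19)/F(16) = 453/4 + 10/((2*16)) = 453*(¼) + 10/32 = 453/4 + 10*(1/32) = 453/4 + 5/16 = 1817/16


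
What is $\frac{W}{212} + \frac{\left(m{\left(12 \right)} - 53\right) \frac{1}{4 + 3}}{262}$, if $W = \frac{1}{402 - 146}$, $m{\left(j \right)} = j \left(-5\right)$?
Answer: $- \frac{3065451}{49767424} \approx -0.061596$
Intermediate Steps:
$m{\left(j \right)} = - 5 j$
$W = \frac{1}{256} \approx 0.0039063$
$\frac{W}{212} + \frac{\left(m{\left(12 \right)} - 53\right) \frac{1}{4 + 3}}{262} = \frac{1}{256 \cdot 212} + \frac{\left(\left(-5\right) 12 - 53\right) \frac{1}{4 + 3}}{262} = \frac{1}{256} \cdot \frac{1}{212} + \frac{-60 - 53}{7} \cdot \frac{1}{262} = \frac{1}{54272} + \left(-113\right) \frac{1}{7} \cdot \frac{1}{262} = \frac{1}{54272} - \frac{113}{1834} = - \frac{3065451}{49767424}$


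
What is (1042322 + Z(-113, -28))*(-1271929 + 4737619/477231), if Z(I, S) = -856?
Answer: -632169040262496680/477231 ≈ -1.3247e+12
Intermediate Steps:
(1042322 + Z(-113, -28))*(-1271929 + 4737619/477231) = (1042322 - 856)*(-1271929 + 4737619/477231) = 1041466*(-1271929 + 4737619*(1/477231)) = 1041466*(-1271929 + 4737619/477231) = 1041466*(-606999210980/477231) = -632169040262496680/477231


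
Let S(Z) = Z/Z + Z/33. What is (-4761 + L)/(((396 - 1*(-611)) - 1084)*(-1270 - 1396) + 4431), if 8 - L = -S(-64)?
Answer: -156880/6920529 ≈ -0.022669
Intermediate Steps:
S(Z) = 1 + Z/33 (S(Z) = 1 + Z*(1/33) = 1 + Z/33)
L = 233/33 (L = 8 - (-1)*(1 + (1/33)*(-64)) = 8 - (-1)*(1 - 64/33) = 8 - (-1)*(-31)/33 = 8 - 1*31/33 = 8 - 31/33 = 233/33 ≈ 7.0606)
(-4761 + L)/(((396 - 1*(-611)) - 1084)*(-1270 - 1396) + 4431) = (-4761 + 233/33)/(((396 - 1*(-611)) - 1084)*(-1270 - 1396) + 4431) = -156880/(33*(((396 + 611) - 1084)*(-2666) + 4431)) = -156880/(33*((1007 - 1084)*(-2666) + 4431)) = -156880/(33*(-77*(-2666) + 4431)) = -156880/(33*(205282 + 4431)) = -156880/33/209713 = -156880/33*1/209713 = -156880/6920529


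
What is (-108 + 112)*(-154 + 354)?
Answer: 800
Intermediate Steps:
(-108 + 112)*(-154 + 354) = 4*200 = 800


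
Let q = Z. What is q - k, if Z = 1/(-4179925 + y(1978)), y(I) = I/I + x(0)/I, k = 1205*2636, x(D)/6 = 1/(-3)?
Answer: -13130979701351049/4133944837 ≈ -3.1764e+6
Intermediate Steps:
x(D) = -2 (x(D) = 6/(-3) = 6*(-1/3) = -2)
k = 3176380
y(I) = 1 - 2/I (y(I) = I/I - 2/I = 1 - 2/I)
Z = -989/4133944837 (Z = 1/(-4179925 + (-2 + 1978)/1978) = 1/(-4179925 + (1/1978)*1976) = 1/(-4179925 + 988/989) = 1/(-4133944837/989) = -989/4133944837 ≈ -2.3924e-7)
q = -989/4133944837 ≈ -2.3924e-7
q - k = -989/4133944837 - 1*3176380 = -989/4133944837 - 3176380 = -13130979701351049/4133944837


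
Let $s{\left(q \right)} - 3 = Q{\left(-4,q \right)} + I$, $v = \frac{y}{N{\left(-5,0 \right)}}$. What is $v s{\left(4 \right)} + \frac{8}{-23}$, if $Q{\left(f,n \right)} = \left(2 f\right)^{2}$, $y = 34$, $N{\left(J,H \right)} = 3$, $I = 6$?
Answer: $\frac{57062}{69} \approx 826.99$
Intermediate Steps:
$v = \frac{34}{3} \approx 11.333$
$Q{\left(f,n \right)} = 4 f^{2}$
$s{\left(q \right)} = 73$ ($s{\left(q \right)} = 3 + \left(4 \left(-4\right)^{2} + 6\right) = 3 + \left(4 \cdot 16 + 6\right) = 3 + \left(64 + 6\right) = 3 + 70 = 73$)
$v s{\left(4 \right)} + \frac{8}{-23} = \frac{34}{3} \cdot 73 + \frac{8}{-23} = \frac{2482}{3} + 8 \left(- \frac{1}{23}\right) = \frac{2482}{3} - \frac{8}{23} = \frac{57062}{69}$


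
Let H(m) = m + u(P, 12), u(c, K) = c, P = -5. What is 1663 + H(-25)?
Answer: 1633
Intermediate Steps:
H(m) = -5 + m (H(m) = m - 5 = -5 + m)
1663 + H(-25) = 1663 + (-5 - 25) = 1663 - 30 = 1633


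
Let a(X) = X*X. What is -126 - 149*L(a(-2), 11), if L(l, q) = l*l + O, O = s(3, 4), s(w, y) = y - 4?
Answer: -2510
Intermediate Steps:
a(X) = X**2
s(w, y) = -4 + y
O = 0 (O = -4 + 4 = 0)
L(l, q) = l**2 (L(l, q) = l*l + 0 = l**2 + 0 = l**2)
-126 - 149*L(a(-2), 11) = -126 - 149*((-2)**2)**2 = -126 - 149*4**2 = -126 - 149*16 = -126 - 2384 = -2510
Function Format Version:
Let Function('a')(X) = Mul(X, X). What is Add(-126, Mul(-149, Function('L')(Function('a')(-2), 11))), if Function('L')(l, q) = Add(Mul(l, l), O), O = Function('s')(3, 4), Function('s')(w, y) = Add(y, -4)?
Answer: -2510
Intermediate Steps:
Function('a')(X) = Pow(X, 2)
Function('s')(w, y) = Add(-4, y)
O = 0 (O = Add(-4, 4) = 0)
Function('L')(l, q) = Pow(l, 2) (Function('L')(l, q) = Add(Mul(l, l), 0) = Add(Pow(l, 2), 0) = Pow(l, 2))
Add(-126, Mul(-149, Function('L')(Function('a')(-2), 11))) = Add(-126, Mul(-149, Pow(Pow(-2, 2), 2))) = Add(-126, Mul(-149, Pow(4, 2))) = Add(-126, Mul(-149, 16)) = Add(-126, -2384) = -2510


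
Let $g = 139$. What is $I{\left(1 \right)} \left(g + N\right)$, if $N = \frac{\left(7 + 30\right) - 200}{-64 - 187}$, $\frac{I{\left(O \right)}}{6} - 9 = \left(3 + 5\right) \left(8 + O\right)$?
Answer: $\frac{17035272}{251} \approx 67870.0$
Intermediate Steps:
$I{\left(O \right)} = 438 + 48 O$ ($I{\left(O \right)} = 54 + 6 \left(3 + 5\right) \left(8 + O\right) = 54 + 6 \cdot 8 \left(8 + O\right) = 54 + 6 \left(64 + 8 O\right) = 54 + \left(384 + 48 O\right) = 438 + 48 O$)
$N = \frac{163}{251}$ ($N = \frac{37 - 200}{-251} = \left(-163\right) \left(- \frac{1}{251}\right) = \frac{163}{251} \approx 0.6494$)
$I{\left(1 \right)} \left(g + N\right) = \left(438 + 48 \cdot 1\right) \left(139 + \frac{163}{251}\right) = \left(438 + 48\right) \frac{35052}{251} = 486 \cdot \frac{35052}{251} = \frac{17035272}{251}$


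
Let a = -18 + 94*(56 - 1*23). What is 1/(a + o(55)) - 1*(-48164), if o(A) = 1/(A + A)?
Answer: 16339203634/339241 ≈ 48164.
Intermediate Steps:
o(A) = 1/(2*A)
a = 3084 (a = -18 + 94*(56 - 23) = -18 + 94*33 = -18 + 3102 = 3084)
1/(a + o(55)) - 1*(-48164) = 1/(3084 + (½)/55) - 1*(-48164) = 1/(3084 + (½)*(1/55)) + 48164 = 1/(3084 + 1/110) + 48164 = 1/(339241/110) + 48164 = 110/339241 + 48164 = 16339203634/339241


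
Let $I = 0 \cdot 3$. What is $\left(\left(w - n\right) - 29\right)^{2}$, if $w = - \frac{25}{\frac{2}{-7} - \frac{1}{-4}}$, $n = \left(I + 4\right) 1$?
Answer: $444889$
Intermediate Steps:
$I = 0$
$n = 4$ ($n = \left(0 + 4\right) 1 = 4 \cdot 1 = 4$)
$w = 700$ ($w = - \frac{25}{2 \left(- \frac{1}{7}\right) - - \frac{1}{4}} = - \frac{25}{- \frac{2}{7} + \frac{1}{4}} = - \frac{25}{- \frac{1}{28}} = \left(-25\right) \left(-28\right) = 700$)
$\left(\left(w - n\right) - 29\right)^{2} = \left(\left(700 - 4\right) - 29\right)^{2} = \left(696 - 29\right)^{2} = 667^{2} = 444889$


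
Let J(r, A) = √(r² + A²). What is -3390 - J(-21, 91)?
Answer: -3390 - 7*√178 ≈ -3483.4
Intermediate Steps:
J(r, A) = √(A² + r²)
-3390 - J(-21, 91) = -3390 - √(91² + (-21)²) = -3390 - √(8281 + 441) = -3390 - √8722 = -3390 - 7*√178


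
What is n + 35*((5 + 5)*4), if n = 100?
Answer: 1500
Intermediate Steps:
n + 35*((5 + 5)*4) = 100 + 35*((5 + 5)*4) = 100 + 35*(10*4) = 100 + 35*40 = 100 + 1400 = 1500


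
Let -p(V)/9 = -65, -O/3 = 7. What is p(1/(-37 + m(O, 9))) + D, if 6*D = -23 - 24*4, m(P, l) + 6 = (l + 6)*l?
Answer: 3391/6 ≈ 565.17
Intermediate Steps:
O = -21 (O = -3*7 = -21)
m(P, l) = -6 + l*(6 + l) (m(P, l) = -6 + (l + 6)*l = -6 + (6 + l)*l = -6 + l*(6 + l))
p(V) = 585 (p(V) = -9*(-65) = 585)
D = -119/6 (D = (-23 - 24*4)/6 = (-23 - 96)/6 = (1/6)*(-119) = -119/6 ≈ -19.833)
p(1/(-37 + m(O, 9))) + D = 585 - 119/6 = 3391/6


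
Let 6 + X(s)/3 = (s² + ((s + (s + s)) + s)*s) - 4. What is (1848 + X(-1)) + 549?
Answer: 2382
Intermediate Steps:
X(s) = -30 + 15*s² (X(s) = -18 + 3*((s² + ((s + (s + s)) + s)*s) - 4) = -18 + 3*((s² + ((s + 2*s) + s)*s) - 4) = -18 + 3*((s² + (3*s + s)*s) - 4) = -18 + 3*((s² + (4*s)*s) - 4) = -18 + 3*((s² + 4*s²) - 4) = -18 + 3*(5*s² - 4) = -18 + 3*(-4 + 5*s²) = -18 + (-12 + 15*s²) = -30 + 15*s²)
(1848 + X(-1)) + 549 = (1848 + (-30 + 15*(-1)²)) + 549 = (1848 + (-30 + 15*1)) + 549 = (1848 + (-30 + 15)) + 549 = (1848 - 15) + 549 = 1833 + 549 = 2382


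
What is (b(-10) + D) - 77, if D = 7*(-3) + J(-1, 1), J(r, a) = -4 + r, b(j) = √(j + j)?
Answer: -103 + 2*I*√5 ≈ -103.0 + 4.4721*I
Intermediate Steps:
b(j) = √2*√j (b(j) = √(2*j) = √2*√j)
D = -26 (D = 7*(-3) + (-4 - 1) = -21 - 5 = -26)
(b(-10) + D) - 77 = (√2*√(-10) - 26) - 77 = (√2*(I*√10) - 26) - 77 = (2*I*√5 - 26) - 77 = (-26 + 2*I*√5) - 77 = -103 + 2*I*√5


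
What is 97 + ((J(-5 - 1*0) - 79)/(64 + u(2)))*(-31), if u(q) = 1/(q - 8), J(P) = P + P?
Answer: 53705/383 ≈ 140.22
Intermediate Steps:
J(P) = 2*P
u(q) = 1/(-8 + q)
97 + ((J(-5 - 1*0) - 79)/(64 + u(2)))*(-31) = 97 + ((2*(-5 - 1*0) - 79)/(64 + 1/(-8 + 2)))*(-31) = 97 + ((2*(-5 + 0) - 79)/(64 + 1/(-6)))*(-31) = 97 + ((2*(-5) - 79)/(64 - ⅙))*(-31) = 97 + ((-10 - 79)/(383/6))*(-31) = 97 - 89*6/383*(-31) = 97 - 534/383*(-31) = 97 + 16554/383 = 53705/383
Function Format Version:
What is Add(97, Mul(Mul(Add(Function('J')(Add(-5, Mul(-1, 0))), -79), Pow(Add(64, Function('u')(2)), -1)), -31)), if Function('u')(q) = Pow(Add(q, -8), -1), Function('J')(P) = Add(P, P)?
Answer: Rational(53705, 383) ≈ 140.22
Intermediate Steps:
Function('J')(P) = Mul(2, P)
Function('u')(q) = Pow(Add(-8, q), -1)
Add(97, Mul(Mul(Add(Function('J')(Add(-5, Mul(-1, 0))), -79), Pow(Add(64, Function('u')(2)), -1)), -31)) = Add(97, Mul(Mul(Add(Mul(2, Add(-5, Mul(-1, 0))), -79), Pow(Add(64, Pow(Add(-8, 2), -1)), -1)), -31)) = Add(97, Mul(Mul(Add(Mul(2, Add(-5, 0)), -79), Pow(Add(64, Pow(-6, -1)), -1)), -31)) = Add(97, Mul(Mul(Add(Mul(2, -5), -79), Pow(Add(64, Rational(-1, 6)), -1)), -31)) = Add(97, Mul(Mul(Add(-10, -79), Pow(Rational(383, 6), -1)), -31)) = Add(97, Mul(Mul(-89, Rational(6, 383)), -31)) = Add(97, Mul(Rational(-534, 383), -31)) = Add(97, Rational(16554, 383)) = Rational(53705, 383)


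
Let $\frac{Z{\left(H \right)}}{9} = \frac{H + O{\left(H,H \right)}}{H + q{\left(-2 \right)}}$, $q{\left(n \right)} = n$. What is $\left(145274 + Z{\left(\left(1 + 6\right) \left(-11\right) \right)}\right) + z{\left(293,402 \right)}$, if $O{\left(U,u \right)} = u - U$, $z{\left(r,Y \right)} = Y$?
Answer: $\frac{11509097}{79} \approx 1.4568 \cdot 10^{5}$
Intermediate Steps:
$Z{\left(H \right)} = \frac{9 H}{-2 + H}$ ($Z{\left(H \right)} = 9 \frac{H + \left(H - H\right)}{H - 2} = 9 \frac{H + 0}{-2 + H} = 9 \frac{H}{-2 + H} = \frac{9 H}{-2 + H}$)
$\left(145274 + Z{\left(\left(1 + 6\right) \left(-11\right) \right)}\right) + z{\left(293,402 \right)} = \left(145274 + \frac{9 \left(1 + 6\right) \left(-11\right)}{-2 + \left(1 + 6\right) \left(-11\right)}\right) + 402 = \left(145274 + \frac{9 \cdot 7 \left(-11\right)}{-2 + 7 \left(-11\right)}\right) + 402 = \left(145274 + 9 \left(-77\right) \frac{1}{-2 - 77}\right) + 402 = \left(145274 + 9 \left(-77\right) \frac{1}{-79}\right) + 402 = \left(145274 + 9 \left(-77\right) \left(- \frac{1}{79}\right)\right) + 402 = \left(145274 + \frac{693}{79}\right) + 402 = \frac{11477339}{79} + 402 = \frac{11509097}{79}$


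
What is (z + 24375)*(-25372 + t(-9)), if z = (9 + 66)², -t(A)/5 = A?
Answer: -759810000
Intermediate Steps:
t(A) = -5*A
z = 5625 (z = 75² = 5625)
(z + 24375)*(-25372 + t(-9)) = (5625 + 24375)*(-25372 - 5*(-9)) = 30000*(-25372 + 45) = 30000*(-25327) = -759810000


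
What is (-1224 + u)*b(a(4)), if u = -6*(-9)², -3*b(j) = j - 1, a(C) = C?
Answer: 1710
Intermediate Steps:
b(j) = ⅓ - j/3 (b(j) = -(j - 1)/3 = -(-1 + j)/3 = ⅓ - j/3)
u = -486 (u = -6*81 = -486)
(-1224 + u)*b(a(4)) = (-1224 - 486)*(⅓ - ⅓*4) = -1710*(⅓ - 4/3) = -1710*(-1) = 1710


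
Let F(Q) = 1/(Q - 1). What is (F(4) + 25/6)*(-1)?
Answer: -9/2 ≈ -4.5000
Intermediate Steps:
F(Q) = 1/(-1 + Q)
(F(4) + 25/6)*(-1) = (1/(-1 + 4) + 25/6)*(-1) = (1/3 + 25*(⅙))*(-1) = (⅓ + 25/6)*(-1) = (9/2)*(-1) = -9/2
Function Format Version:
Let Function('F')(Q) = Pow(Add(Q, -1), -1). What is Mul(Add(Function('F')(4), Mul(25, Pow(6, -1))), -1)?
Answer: Rational(-9, 2) ≈ -4.5000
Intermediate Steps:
Function('F')(Q) = Pow(Add(-1, Q), -1)
Mul(Add(Function('F')(4), Mul(25, Pow(6, -1))), -1) = Mul(Add(Pow(Add(-1, 4), -1), Mul(25, Pow(6, -1))), -1) = Mul(Add(Pow(3, -1), Mul(25, Rational(1, 6))), -1) = Mul(Add(Rational(1, 3), Rational(25, 6)), -1) = Mul(Rational(9, 2), -1) = Rational(-9, 2)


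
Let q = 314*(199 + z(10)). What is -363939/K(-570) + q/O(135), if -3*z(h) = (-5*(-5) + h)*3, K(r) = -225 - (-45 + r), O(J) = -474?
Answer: -32098421/30810 ≈ -1041.8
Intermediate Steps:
K(r) = -180 - r (K(r) = -225 + (45 - r) = -180 - r)
z(h) = -25 - h (z(h) = -(-5*(-5) + h)*3/3 = -(25 + h)*3/3 = -(75 + 3*h)/3 = -25 - h)
q = 51496 (q = 314*(199 + (-25 - 1*10)) = 314*(199 + (-25 - 10)) = 314*(199 - 35) = 314*164 = 51496)
-363939/K(-570) + q/O(135) = -363939/(-180 - 1*(-570)) + 51496/(-474) = -363939/(-180 + 570) + 51496*(-1/474) = -363939/390 - 25748/237 = -363939*1/390 - 25748/237 = -121313/130 - 25748/237 = -32098421/30810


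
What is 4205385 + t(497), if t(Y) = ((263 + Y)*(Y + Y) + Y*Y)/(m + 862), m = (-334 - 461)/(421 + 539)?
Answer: 231843951011/55115 ≈ 4.2066e+6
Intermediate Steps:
m = -53/64 (m = -795/960 = -795*1/960 = -53/64 ≈ -0.82813)
t(Y) = 64*Y**2/55115 + 128*Y*(263 + Y)/55115 (t(Y) = ((263 + Y)*(Y + Y) + Y*Y)/(-53/64 + 862) = ((263 + Y)*(2*Y) + Y**2)/(55115/64) = (2*Y*(263 + Y) + Y**2)*(64/55115) = (Y**2 + 2*Y*(263 + Y))*(64/55115) = 64*Y**2/55115 + 128*Y*(263 + Y)/55115)
4205385 + t(497) = 4205385 + (64/55115)*497*(526 + 3*497) = 4205385 + (64/55115)*497*(526 + 1491) = 4205385 + (64/55115)*497*2017 = 4205385 + 64156736/55115 = 231843951011/55115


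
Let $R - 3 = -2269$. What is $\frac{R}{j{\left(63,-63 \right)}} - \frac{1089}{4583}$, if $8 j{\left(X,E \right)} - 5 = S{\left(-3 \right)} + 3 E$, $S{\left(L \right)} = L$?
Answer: $\frac{7534271}{77911} \approx 96.704$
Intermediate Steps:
$R = -2266$ ($R = 3 - 2269 = -2266$)
$j{\left(X,E \right)} = \frac{1}{4} + \frac{3 E}{8}$ ($j{\left(X,E \right)} = \frac{5}{8} + \frac{-3 + 3 E}{8} = \frac{5}{8} + \left(- \frac{3}{8} + \frac{3 E}{8}\right) = \frac{1}{4} + \frac{3 E}{8}$)
$\frac{R}{j{\left(63,-63 \right)}} - \frac{1089}{4583} = - \frac{2266}{\frac{1}{4} + \frac{3}{8} \left(-63\right)} - \frac{1089}{4583} = - \frac{2266}{\frac{1}{4} - \frac{189}{8}} - \frac{1089}{4583} = - \frac{2266}{- \frac{187}{8}} - \frac{1089}{4583} = \left(-2266\right) \left(- \frac{8}{187}\right) - \frac{1089}{4583} = \frac{1648}{17} - \frac{1089}{4583} = \frac{7534271}{77911}$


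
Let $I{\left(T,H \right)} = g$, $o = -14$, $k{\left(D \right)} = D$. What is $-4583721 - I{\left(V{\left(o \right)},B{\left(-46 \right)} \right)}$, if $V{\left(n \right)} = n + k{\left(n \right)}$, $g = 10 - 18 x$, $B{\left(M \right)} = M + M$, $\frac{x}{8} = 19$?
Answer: $-4580995$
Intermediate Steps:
$x = 152$ ($x = 8 \cdot 19 = 152$)
$B{\left(M \right)} = 2 M$
$g = -2726$ ($g = 10 - 2736 = -2726$)
$V{\left(n \right)} = 2 n$ ($V{\left(n \right)} = n + n = 2 n$)
$I{\left(T,H \right)} = -2726$
$-4583721 - I{\left(V{\left(o \right)},B{\left(-46 \right)} \right)} = -4583721 - -2726 = -4583721 + 2726 = -4580995$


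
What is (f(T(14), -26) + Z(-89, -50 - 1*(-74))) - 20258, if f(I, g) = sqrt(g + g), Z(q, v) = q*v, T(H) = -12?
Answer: -22394 + 2*I*sqrt(13) ≈ -22394.0 + 7.2111*I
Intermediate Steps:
f(I, g) = sqrt(2)*sqrt(g) (f(I, g) = sqrt(2*g) = sqrt(2)*sqrt(g))
(f(T(14), -26) + Z(-89, -50 - 1*(-74))) - 20258 = (sqrt(2)*sqrt(-26) - 89*(-50 - 1*(-74))) - 20258 = (sqrt(2)*(I*sqrt(26)) - 89*(-50 + 74)) - 20258 = (2*I*sqrt(13) - 89*24) - 20258 = (2*I*sqrt(13) - 2136) - 20258 = (-2136 + 2*I*sqrt(13)) - 20258 = -22394 + 2*I*sqrt(13)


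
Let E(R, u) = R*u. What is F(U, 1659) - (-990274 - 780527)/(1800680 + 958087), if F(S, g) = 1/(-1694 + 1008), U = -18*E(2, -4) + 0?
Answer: 404003573/630838054 ≈ 0.64042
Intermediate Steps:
U = 144 (U = -36*(-4) + 0 = -18*(-8) + 0 = 144 + 0 = 144)
F(S, g) = -1/686 (F(S, g) = 1/(-686) = -1/686)
F(U, 1659) - (-990274 - 780527)/(1800680 + 958087) = -1/686 - (-990274 - 780527)/(1800680 + 958087) = -1/686 - (-1770801)/2758767 = -1/686 - 1*(-590267/919589) = -1/686 + 590267/919589 = 404003573/630838054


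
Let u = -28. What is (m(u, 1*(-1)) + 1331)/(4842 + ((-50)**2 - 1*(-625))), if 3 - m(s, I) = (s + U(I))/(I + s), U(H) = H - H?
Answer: 38658/231043 ≈ 0.16732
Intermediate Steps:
U(H) = 0
m(s, I) = 3 - s/(I + s) (m(s, I) = 3 - (s + 0)/(I + s) = 3 - s/(I + s))
(m(u, 1*(-1)) + 1331)/(4842 + ((-50)**2 - 1*(-625))) = ((2*(-28) + 3*(1*(-1)))/(1*(-1) - 28) + 1331)/(4842 + ((-50)**2 - 1*(-625))) = ((-56 + 3*(-1))/(-1 - 28) + 1331)/(4842 + (2500 + 625)) = ((-56 - 3)/(-29) + 1331)/(4842 + 3125) = (-1/29*(-59) + 1331)/7967 = (59/29 + 1331)*(1/7967) = (38658/29)*(1/7967) = 38658/231043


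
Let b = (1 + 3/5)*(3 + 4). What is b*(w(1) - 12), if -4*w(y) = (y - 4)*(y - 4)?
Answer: -798/5 ≈ -159.60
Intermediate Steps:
w(y) = -(-4 + y)²/4 (w(y) = -(y - 4)*(y - 4)/4 = -(-4 + y)*(-4 + y)/4 = -(-4 + y)²/4)
b = 56/5 (b = (1 + 3*(⅕))*7 = (1 + ⅗)*7 = (8/5)*7 = 56/5 ≈ 11.200)
b*(w(1) - 12) = 56*(-(-4 + 1)²/4 - 12)/5 = 56*(-¼*(-3)² - 12)/5 = 56*(-¼*9 - 12)/5 = 56*(-9/4 - 12)/5 = (56/5)*(-57/4) = -798/5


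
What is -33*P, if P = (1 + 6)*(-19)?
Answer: 4389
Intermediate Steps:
P = -133 (P = 7*(-19) = -133)
-33*P = -33*(-133) = 4389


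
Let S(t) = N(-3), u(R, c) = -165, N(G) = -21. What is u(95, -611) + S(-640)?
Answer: -186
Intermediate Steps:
S(t) = -21
u(95, -611) + S(-640) = -165 - 21 = -186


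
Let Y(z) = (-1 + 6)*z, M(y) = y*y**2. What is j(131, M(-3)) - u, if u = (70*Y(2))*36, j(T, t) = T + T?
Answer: -24938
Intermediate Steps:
M(y) = y**3
j(T, t) = 2*T
Y(z) = 5*z
u = 25200 (u = (70*(5*2))*36 = (70*10)*36 = 700*36 = 25200)
j(131, M(-3)) - u = 2*131 - 1*25200 = 262 - 25200 = -24938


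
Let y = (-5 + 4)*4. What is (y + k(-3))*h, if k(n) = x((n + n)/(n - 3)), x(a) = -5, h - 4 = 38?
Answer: -378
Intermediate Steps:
h = 42 (h = 4 + 38 = 42)
k(n) = -5
y = -4 (y = -1*4 = -4)
(y + k(-3))*h = (-4 - 5)*42 = -9*42 = -378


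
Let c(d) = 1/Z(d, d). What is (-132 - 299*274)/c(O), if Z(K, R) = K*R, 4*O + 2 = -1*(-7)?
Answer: -1025725/8 ≈ -1.2822e+5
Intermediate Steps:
O = 5/4 (O = -½ + (-1*(-7))/4 = -½ + (¼)*7 = -½ + 7/4 = 5/4 ≈ 1.2500)
c(d) = d⁻² (c(d) = 1/(d*d) = 1/(d²) = d⁻²)
(-132 - 299*274)/c(O) = (-132 - 299*274)/((5/4)⁻²) = (-132 - 81926)/(16/25) = -82058*25/16 = -1025725/8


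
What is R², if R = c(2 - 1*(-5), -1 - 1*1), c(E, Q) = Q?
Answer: 4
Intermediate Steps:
R = -2 (R = -1 - 1*1 = -1 - 1 = -2)
R² = (-2)² = 4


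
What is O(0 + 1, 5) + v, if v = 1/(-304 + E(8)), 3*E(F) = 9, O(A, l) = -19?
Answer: -5720/301 ≈ -19.003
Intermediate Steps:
E(F) = 3 (E(F) = (1/3)*9 = 3)
v = -1/301 (v = 1/(-304 + 3) = 1/(-301) = -1/301 ≈ -0.0033223)
O(0 + 1, 5) + v = -19 - 1/301 = -5720/301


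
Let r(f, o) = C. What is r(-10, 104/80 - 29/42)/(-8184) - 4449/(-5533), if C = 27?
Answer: 1098825/1372184 ≈ 0.80079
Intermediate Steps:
r(f, o) = 27
r(-10, 104/80 - 29/42)/(-8184) - 4449/(-5533) = 27/(-8184) - 4449/(-5533) = 27*(-1/8184) - 4449*(-1/5533) = -9/2728 + 4449/5533 = 1098825/1372184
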